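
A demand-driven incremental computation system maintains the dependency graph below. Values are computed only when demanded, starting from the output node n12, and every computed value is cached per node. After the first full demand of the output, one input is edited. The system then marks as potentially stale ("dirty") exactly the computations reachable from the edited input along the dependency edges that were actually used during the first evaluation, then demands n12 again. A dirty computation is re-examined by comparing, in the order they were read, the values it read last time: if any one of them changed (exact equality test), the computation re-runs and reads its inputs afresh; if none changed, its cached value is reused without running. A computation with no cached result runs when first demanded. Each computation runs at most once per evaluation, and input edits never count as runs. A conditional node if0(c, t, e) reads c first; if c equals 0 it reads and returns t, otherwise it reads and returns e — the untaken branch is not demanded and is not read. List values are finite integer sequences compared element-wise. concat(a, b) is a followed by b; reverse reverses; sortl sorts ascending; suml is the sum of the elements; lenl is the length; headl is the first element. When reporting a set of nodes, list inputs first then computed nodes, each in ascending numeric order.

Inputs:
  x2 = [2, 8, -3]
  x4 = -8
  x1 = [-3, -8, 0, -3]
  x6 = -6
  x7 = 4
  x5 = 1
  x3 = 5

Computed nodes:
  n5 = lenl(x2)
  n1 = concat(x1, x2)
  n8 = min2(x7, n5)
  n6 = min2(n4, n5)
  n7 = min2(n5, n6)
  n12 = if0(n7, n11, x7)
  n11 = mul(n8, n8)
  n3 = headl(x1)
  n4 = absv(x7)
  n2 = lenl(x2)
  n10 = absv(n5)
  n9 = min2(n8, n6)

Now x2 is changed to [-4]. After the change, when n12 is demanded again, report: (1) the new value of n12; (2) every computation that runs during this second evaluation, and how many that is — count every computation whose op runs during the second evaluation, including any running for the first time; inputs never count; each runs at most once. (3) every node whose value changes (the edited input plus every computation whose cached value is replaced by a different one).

First evaluation (everything demanded from the output):
  n4 = absv(4) = 4
  n5 = lenl([2, 8, -3]) = 3
  n6 = min2(4, 3) = 3
  n7 = min2(3, 3) = 3
  n12 = if0(n7=3 -> else branch x7) = 4

Propagation after the edit:
  n5: runs — x2 [2, 8, -3]->[-4]; result 1.
  n6: runs — n5 3->1; result 1.
  n7: runs — n5 3->1; n6 3->1; result 1.
  n12: runs — n7 3->1; result 4 (same value as before).

New value of n12: 4.
Computations that run: n5, n6, n7, n12 — 4 in total.
Values that change: x2, n5, n6, n7.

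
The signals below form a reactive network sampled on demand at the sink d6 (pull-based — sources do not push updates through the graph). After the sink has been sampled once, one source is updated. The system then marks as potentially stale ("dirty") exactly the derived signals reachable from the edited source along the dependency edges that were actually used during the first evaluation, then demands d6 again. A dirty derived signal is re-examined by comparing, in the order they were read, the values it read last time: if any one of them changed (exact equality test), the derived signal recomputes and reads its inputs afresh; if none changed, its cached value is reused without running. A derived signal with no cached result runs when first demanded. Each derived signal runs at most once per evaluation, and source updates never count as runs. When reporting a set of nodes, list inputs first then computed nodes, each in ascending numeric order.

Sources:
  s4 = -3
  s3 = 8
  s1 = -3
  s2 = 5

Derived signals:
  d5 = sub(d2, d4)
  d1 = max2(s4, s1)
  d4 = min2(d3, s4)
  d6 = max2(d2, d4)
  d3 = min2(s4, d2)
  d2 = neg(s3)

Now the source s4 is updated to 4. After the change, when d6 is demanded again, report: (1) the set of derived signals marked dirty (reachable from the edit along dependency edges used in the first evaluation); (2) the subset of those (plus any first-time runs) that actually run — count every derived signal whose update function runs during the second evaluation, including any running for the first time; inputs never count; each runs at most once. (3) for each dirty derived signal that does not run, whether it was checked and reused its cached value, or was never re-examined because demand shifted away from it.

Initial pass — values computed on the first demand:
  d2 = neg(8) = -8
  d3 = min2(-3, -8) = -8
  d4 = min2(-8, -3) = -8
  d6 = max2(-8, -8) = -8

Second demand — change propagation:
  d3: re-runs because s4 -3->4; new result -8 (unchanged).
  d4: re-runs because s4 -3->4; new result -8 (unchanged).
  d6: re-examined; everything it read last time is the same (d2 unchanged, d4 unchanged) — cache -8 kept, no run.

The important point: at d6 every value read last time is unchanged, so the dirty flag clears without a run.

Dirty set: d3, d4, d6.
Run set: d3, d4 (2 run).
Re-examined without running (cache reused): d6.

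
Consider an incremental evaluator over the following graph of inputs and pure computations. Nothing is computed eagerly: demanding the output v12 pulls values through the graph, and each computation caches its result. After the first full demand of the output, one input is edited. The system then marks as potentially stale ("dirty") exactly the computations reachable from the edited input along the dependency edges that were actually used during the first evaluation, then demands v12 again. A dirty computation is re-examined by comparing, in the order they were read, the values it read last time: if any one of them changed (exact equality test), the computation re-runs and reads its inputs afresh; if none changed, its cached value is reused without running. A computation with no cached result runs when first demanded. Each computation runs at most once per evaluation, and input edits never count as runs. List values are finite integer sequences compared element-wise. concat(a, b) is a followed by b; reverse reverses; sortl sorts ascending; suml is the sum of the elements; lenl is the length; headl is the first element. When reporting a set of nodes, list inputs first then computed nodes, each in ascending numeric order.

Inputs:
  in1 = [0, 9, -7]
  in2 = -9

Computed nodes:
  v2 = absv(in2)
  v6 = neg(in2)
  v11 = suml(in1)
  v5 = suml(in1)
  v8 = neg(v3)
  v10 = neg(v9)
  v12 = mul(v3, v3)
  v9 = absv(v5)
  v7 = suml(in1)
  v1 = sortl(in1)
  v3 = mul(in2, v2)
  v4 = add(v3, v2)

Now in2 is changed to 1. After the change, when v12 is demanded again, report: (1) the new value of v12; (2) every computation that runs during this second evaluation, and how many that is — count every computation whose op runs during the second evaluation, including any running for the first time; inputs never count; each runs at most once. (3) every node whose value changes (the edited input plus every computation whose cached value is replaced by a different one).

Initial pass — values computed on the first demand:
  v2 = absv(-9) = 9
  v3 = mul(-9, 9) = -81
  v12 = mul(-81, -81) = 6561

Second demand — change propagation:
  v2: re-runs because in2 -9->1; new result 1.
  v3: re-runs because in2 -9->1; v2 9->1; new result 1.
  v12: re-runs because v3 -81->1; v3 -81->1; new result 1.

v12 now evaluates to 1.
Run set: v2, v3, v12 (3 run).
Changed values: in2, v2, v3, v12.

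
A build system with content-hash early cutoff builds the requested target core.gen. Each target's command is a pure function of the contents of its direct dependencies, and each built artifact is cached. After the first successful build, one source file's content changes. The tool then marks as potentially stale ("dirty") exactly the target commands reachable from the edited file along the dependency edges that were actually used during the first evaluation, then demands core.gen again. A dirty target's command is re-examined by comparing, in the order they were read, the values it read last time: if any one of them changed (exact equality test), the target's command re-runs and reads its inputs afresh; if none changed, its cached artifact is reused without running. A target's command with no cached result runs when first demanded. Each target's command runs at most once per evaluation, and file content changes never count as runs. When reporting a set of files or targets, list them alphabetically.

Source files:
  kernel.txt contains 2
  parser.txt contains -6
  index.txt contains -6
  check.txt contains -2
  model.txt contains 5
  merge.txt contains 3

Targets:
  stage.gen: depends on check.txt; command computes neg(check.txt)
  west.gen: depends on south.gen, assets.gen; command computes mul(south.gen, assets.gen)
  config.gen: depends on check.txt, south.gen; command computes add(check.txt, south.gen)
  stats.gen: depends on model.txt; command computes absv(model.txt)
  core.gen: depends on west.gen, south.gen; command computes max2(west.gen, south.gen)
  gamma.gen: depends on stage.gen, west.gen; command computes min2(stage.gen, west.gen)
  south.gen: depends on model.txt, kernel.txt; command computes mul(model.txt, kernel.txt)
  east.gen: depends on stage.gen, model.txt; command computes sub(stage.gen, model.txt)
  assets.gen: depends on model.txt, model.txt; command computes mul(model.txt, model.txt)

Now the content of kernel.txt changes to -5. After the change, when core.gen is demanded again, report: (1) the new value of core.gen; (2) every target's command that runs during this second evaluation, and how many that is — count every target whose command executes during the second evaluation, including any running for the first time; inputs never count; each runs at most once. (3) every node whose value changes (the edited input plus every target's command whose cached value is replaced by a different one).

New value of core.gen: -25.
Target commands that run: core.gen, south.gen, west.gen — 3 in total.
Values that change: core.gen, kernel.txt, south.gen, west.gen.

First evaluation (everything demanded from the output):
  assets.gen = mul(5, 5) = 25
  south.gen = mul(5, 2) = 10
  west.gen = mul(10, 25) = 250
  core.gen = max2(250, 10) = 250

Propagation after the edit:
  south.gen: runs — kernel.txt 2->-5; result -25.
  west.gen: runs — south.gen 10->-25; result -625.
  core.gen: runs — west.gen 250->-625; south.gen 10->-25; result -25.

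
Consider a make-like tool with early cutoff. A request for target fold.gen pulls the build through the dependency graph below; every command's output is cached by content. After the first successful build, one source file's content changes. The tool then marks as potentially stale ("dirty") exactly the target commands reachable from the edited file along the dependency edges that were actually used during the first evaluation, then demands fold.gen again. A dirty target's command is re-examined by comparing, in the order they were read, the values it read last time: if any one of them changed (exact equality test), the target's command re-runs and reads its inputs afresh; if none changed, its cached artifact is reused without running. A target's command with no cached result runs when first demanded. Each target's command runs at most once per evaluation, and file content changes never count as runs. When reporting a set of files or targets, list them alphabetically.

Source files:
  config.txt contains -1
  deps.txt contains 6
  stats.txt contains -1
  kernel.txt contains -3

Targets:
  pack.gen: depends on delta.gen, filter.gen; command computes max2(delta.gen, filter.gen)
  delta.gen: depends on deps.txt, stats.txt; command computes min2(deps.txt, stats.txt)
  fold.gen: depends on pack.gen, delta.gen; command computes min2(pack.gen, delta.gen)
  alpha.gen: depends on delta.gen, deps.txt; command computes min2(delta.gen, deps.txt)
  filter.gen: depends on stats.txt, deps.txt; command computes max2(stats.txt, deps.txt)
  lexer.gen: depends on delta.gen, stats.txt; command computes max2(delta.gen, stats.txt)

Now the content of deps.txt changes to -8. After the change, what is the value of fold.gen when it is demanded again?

Demanding fold.gen again yields -8.

First demand of the output computes:
  delta.gen = min2(6, -1) = -1
  filter.gen = max2(-1, 6) = 6
  pack.gen = max2(-1, 6) = 6
  fold.gen = min2(6, -1) = -1

After the edit, cleaning proceeds:
  delta.gen: a read changed (deps.txt 6->-8) — executes, giving -8.
  filter.gen: a read changed (deps.txt 6->-8) — executes, giving -1.
  pack.gen: a read changed (delta.gen -1->-8; filter.gen 6->-1) — executes, giving -1.
  fold.gen: a read changed (pack.gen 6->-1; delta.gen -1->-8) — executes, giving -8.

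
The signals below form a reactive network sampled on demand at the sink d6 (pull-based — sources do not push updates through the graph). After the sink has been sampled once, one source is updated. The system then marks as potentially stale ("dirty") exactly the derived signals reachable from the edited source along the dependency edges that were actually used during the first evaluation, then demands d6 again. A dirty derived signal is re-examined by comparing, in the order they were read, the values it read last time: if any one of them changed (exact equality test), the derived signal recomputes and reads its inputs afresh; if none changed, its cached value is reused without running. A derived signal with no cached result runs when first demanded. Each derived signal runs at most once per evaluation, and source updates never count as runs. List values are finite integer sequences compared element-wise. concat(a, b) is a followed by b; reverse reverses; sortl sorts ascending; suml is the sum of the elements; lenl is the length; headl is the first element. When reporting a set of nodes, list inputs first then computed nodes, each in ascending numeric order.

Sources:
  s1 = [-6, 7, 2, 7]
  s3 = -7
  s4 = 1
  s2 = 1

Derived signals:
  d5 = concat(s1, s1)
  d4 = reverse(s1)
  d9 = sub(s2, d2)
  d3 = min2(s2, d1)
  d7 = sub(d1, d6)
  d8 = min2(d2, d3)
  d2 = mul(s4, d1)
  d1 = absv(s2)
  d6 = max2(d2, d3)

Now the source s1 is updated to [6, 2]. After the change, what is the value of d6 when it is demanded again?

Initial pass — values computed on the first demand:
  d1 = absv(1) = 1
  d2 = mul(1, 1) = 1
  d3 = min2(1, 1) = 1
  d6 = max2(1, 1) = 1

Second demand — change propagation:
  no demanded computation ever read s1, so the edit dirties nothing and nothing runs.

The important point: nothing the output needs ever reads s1, so the edit is invisible to it.

d6 now evaluates to 1.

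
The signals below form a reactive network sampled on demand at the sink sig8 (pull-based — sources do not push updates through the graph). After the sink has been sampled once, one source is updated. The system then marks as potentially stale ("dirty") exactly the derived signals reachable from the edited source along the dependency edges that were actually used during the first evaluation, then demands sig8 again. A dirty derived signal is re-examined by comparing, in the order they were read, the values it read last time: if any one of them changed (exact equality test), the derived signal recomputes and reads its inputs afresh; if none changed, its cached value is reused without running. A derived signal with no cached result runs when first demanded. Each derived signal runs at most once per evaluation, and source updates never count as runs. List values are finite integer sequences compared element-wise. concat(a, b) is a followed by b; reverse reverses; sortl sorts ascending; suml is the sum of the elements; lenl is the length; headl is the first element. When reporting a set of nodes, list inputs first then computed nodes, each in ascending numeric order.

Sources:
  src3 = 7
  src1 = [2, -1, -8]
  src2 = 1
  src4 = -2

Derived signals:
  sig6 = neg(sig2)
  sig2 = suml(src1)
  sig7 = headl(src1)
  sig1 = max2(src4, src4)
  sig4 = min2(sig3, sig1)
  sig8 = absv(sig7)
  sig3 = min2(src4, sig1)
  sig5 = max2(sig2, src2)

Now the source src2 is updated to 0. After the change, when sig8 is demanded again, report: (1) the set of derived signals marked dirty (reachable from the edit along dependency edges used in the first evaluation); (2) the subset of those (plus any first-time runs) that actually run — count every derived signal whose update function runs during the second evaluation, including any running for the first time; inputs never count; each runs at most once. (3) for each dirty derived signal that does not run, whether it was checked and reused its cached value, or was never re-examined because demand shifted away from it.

Initial pass — values computed on the first demand:
  sig7 = headl([2, -1, -8]) = 2
  sig8 = absv(2) = 2

Second demand — change propagation:
  no demanded computation ever read src2, so the edit dirties nothing and nothing runs.

The important point: nothing the output needs ever reads src2, so the edit is invisible to it.

Dirty set: none.
Run set: none (0 run).
All dirty derived signals ended up running.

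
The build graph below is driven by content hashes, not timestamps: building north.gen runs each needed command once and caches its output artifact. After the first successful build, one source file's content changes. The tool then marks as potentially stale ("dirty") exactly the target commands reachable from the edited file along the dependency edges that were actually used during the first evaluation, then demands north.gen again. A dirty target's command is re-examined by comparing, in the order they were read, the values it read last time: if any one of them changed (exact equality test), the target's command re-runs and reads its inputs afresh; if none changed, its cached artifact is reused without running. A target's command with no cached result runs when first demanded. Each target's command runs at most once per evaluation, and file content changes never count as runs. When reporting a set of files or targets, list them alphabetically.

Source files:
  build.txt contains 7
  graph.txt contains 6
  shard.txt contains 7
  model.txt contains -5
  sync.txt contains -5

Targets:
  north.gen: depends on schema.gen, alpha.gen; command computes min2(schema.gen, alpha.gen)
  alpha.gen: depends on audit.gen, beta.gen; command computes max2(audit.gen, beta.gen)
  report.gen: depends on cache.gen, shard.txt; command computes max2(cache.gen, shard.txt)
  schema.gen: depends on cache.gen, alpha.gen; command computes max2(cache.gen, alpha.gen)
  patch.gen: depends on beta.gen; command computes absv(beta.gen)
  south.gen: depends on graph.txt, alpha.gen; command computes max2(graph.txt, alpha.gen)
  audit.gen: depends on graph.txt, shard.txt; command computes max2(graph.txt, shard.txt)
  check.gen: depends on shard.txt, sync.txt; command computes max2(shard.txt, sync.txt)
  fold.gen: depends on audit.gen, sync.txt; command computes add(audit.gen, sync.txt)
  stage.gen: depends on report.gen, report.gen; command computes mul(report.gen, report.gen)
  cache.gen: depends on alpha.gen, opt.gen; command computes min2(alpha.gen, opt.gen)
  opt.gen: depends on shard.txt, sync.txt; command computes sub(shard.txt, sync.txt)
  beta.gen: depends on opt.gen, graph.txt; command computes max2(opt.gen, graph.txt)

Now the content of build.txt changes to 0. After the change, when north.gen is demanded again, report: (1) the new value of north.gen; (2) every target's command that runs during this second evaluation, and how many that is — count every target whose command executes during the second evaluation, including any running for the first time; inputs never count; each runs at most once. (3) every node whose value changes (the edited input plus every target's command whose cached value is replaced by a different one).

north.gen now evaluates to 12.
Run set: none (0 run).
Changed values: build.txt.
The important point: nothing the output needs ever reads build.txt, so the edit is invisible to it.

Initial pass — values computed on the first demand:
  audit.gen = max2(6, 7) = 7
  opt.gen = sub(7, -5) = 12
  beta.gen = max2(12, 6) = 12
  alpha.gen = max2(7, 12) = 12
  cache.gen = min2(12, 12) = 12
  schema.gen = max2(12, 12) = 12
  north.gen = min2(12, 12) = 12

Second demand — change propagation:
  no demanded computation ever read build.txt, so the edit dirties nothing and nothing runs.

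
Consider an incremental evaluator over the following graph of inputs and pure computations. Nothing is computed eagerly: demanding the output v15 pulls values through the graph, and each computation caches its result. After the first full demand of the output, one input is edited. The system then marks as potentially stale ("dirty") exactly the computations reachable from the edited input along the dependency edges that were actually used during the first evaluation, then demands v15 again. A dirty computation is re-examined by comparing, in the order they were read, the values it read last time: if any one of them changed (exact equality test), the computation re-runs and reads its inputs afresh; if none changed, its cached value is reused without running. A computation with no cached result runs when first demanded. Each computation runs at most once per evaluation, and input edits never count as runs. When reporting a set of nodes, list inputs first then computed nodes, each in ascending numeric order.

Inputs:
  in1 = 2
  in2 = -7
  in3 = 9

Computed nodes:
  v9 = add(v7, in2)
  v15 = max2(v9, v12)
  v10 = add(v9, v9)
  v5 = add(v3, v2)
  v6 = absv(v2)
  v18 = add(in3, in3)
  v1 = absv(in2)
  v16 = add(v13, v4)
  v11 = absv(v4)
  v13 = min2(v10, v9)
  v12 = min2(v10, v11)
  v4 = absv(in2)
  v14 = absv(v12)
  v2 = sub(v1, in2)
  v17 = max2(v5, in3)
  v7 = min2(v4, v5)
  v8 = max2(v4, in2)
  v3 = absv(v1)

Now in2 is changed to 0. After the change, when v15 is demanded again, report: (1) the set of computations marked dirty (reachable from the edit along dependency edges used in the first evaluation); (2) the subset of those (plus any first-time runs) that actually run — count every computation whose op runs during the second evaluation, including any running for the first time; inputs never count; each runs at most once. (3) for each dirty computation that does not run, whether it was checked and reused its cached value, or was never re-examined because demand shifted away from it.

Initial pass — values computed on the first demand:
  v1 = absv(-7) = 7
  v2 = sub(7, -7) = 14
  v3 = absv(7) = 7
  v4 = absv(-7) = 7
  v5 = add(7, 14) = 21
  v7 = min2(7, 21) = 7
  v9 = add(7, -7) = 0
  v10 = add(0, 0) = 0
  v11 = absv(7) = 7
  v12 = min2(0, 7) = 0
  v15 = max2(0, 0) = 0

Second demand — change propagation:
  v1: re-runs because in2 -7->0; new result 0.
  v2: re-runs because v1 7->0; in2 -7->0; new result 0.
  v3: re-runs because v1 7->0; new result 0.
  v4: re-runs because in2 -7->0; new result 0.
  v5: re-runs because v3 7->0; v2 14->0; new result 0.
  v7: re-runs because v4 7->0; v5 21->0; new result 0.
  v9: re-runs because v7 7->0; in2 -7->0; new result 0 (unchanged).
  v10: re-examined; everything it read last time is the same (v9 unchanged, v9 unchanged) — cache 0 kept, no run.
  v11: re-runs because v4 7->0; new result 0.
  v12: re-runs because v11 7->0; new result 0 (unchanged).
  v15: re-examined; everything it read last time is the same (v9 unchanged, v12 unchanged) — cache 0 kept, no run.

The important point: at v10 every value read last time is unchanged, so the dirty flag clears without a run.

Dirty set: v1, v2, v3, v4, v5, v7, v9, v10, v11, v12, v15.
Run set: v1, v2, v3, v4, v5, v7, v9, v11, v12 (9 run).
Re-examined without running (cache reused): v10, v15.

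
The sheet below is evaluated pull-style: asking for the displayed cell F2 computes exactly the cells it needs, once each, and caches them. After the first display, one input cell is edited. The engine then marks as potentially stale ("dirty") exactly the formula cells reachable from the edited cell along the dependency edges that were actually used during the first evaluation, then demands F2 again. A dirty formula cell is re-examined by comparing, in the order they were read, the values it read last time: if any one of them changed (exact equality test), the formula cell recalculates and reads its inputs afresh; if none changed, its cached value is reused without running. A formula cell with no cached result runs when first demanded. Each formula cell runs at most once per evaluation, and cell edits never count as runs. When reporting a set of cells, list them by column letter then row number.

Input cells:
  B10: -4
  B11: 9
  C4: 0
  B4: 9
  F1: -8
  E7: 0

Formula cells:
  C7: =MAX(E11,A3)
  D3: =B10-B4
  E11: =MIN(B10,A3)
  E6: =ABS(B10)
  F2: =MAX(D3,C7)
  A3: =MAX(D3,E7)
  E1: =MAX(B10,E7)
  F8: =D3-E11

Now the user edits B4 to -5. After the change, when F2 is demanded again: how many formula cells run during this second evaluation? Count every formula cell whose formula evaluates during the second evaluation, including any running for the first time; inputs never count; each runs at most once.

5 formula cells run: A3, C7, D3, E11, F2.

First demand of the output computes:
  D3 = -4 - 9 = -13
  A3 = MAX(-13, 0) = 0
  E11 = MIN(-4, 0) = -4
  C7 = MAX(-4, 0) = 0
  F2 = MAX(-13, 0) = 0

After the edit, cleaning proceeds:
  D3: a read changed (B4 9->-5) — executes, giving 1.
  A3: a read changed (D3 -13->1) — executes, giving 1.
  E11: a read changed (A3 0->1) — executes, giving -4 — identical to its old value.
  C7: a read changed (A3 0->1) — executes, giving 1.
  F2: a read changed (D3 -13->1; C7 0->1) — executes, giving 1.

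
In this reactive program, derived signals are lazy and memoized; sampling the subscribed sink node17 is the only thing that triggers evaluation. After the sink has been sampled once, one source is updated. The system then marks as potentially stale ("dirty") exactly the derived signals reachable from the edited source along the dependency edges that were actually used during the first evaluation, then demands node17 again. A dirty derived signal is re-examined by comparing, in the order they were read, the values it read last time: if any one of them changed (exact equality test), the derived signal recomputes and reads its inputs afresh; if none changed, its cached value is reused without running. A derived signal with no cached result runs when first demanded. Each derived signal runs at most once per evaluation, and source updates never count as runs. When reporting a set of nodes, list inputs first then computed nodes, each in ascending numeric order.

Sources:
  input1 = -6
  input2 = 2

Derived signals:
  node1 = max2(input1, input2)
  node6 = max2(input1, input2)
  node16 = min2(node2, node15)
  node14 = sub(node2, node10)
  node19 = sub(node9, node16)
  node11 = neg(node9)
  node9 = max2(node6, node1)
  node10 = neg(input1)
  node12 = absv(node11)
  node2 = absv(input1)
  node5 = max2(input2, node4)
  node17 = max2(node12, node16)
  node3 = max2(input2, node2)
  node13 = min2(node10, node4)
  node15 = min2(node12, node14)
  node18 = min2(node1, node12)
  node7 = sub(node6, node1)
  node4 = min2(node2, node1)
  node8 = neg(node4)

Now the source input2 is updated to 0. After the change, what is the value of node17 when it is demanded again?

Demanding node17 again yields 0.
Note where the cutoff bites: node16 is checked, finds nothing changed, and keeps its cache.

First demand of the output computes:
  node1 = max2(-6, 2) = 2
  node2 = absv(-6) = 6
  node6 = max2(-6, 2) = 2
  node9 = max2(2, 2) = 2
  node10 = neg(-6) = 6
  node11 = neg(2) = -2
  node12 = absv(-2) = 2
  node14 = sub(6, 6) = 0
  node15 = min2(2, 0) = 0
  node16 = min2(6, 0) = 0
  node17 = max2(2, 0) = 2

After the edit, cleaning proceeds:
  node1: a read changed (input2 2->0) — executes, giving 0.
  node6: a read changed (input2 2->0) — executes, giving 0.
  node9: a read changed (node6 2->0; node1 2->0) — executes, giving 0.
  node11: a read changed (node9 2->0) — executes, giving 0.
  node12: a read changed (node11 -2->0) — executes, giving 0.
  node15: a read changed (node12 2->0) — executes, giving 0 — identical to its old value.
  node16: dirty, but its reads are unchanged (node2 unchanged, node15 unchanged); cached 0 stands.
  node17: a read changed (node12 2->0) — executes, giving 0.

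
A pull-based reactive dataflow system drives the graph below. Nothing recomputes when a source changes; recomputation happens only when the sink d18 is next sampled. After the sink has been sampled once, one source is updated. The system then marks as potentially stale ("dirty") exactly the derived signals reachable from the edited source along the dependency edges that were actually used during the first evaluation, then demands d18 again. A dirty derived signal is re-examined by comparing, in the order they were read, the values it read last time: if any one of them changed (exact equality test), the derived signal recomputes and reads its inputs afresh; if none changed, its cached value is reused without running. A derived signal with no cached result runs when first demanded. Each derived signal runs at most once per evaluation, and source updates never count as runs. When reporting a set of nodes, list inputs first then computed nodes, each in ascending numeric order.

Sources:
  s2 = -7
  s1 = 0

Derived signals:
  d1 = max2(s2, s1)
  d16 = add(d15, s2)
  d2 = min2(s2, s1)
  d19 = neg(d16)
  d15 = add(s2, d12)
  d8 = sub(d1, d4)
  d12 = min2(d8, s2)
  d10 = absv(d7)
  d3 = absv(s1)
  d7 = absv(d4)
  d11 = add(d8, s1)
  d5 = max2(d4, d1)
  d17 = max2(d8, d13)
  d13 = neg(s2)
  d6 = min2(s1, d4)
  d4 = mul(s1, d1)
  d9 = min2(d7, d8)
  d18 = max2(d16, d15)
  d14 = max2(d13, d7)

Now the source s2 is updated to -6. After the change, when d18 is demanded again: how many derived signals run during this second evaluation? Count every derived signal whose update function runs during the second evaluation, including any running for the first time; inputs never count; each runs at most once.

Derived signals that run: d1, d12, d15, d16, d18 — 5 in total.
Key observation: the cutoff stops propagation at d4 — its inputs' values are unchanged, so it reuses its cache.

First evaluation (everything demanded from the output):
  d1 = max2(-7, 0) = 0
  d4 = mul(0, 0) = 0
  d8 = sub(0, 0) = 0
  d12 = min2(0, -7) = -7
  d15 = add(-7, -7) = -14
  d16 = add(-14, -7) = -21
  d18 = max2(-21, -14) = -14

Propagation after the edit:
  d1: runs — s2 -7->-6; result 0 (same value as before).
  d4: checked — values it read are unchanged (s1 unchanged, d1 unchanged); reused cached 0 without running.
  d8: checked — values it read are unchanged (d1 unchanged, d4 unchanged); reused cached 0 without running.
  d12: runs — s2 -7->-6; result -6.
  d15: runs — s2 -7->-6; d12 -7->-6; result -12.
  d16: runs — d15 -14->-12; s2 -7->-6; result -18.
  d18: runs — d16 -21->-18; d15 -14->-12; result -12.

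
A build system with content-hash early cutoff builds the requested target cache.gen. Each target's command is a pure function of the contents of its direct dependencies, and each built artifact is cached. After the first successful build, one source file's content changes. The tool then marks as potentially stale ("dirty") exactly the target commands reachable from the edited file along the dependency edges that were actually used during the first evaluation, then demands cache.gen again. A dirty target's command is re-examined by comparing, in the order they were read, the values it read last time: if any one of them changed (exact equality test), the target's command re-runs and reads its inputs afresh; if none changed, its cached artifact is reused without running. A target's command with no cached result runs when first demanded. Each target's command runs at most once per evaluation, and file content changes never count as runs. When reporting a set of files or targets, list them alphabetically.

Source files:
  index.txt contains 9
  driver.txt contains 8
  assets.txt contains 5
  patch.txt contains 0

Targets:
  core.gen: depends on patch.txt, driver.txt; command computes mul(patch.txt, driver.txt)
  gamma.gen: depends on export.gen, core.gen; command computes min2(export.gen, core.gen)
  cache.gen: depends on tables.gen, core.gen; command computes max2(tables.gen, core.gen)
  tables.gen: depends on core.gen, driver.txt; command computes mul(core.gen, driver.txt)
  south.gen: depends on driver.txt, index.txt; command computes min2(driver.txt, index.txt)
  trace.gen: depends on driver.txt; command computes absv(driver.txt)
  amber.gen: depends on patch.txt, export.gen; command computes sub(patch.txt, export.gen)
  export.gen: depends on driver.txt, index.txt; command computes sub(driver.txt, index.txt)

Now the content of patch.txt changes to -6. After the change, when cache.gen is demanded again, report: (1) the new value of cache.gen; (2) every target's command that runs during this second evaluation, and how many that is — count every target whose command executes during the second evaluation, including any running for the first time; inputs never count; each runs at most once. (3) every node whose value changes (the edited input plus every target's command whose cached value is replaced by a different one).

New value of cache.gen: -48.
Target commands that run: cache.gen, core.gen, tables.gen — 3 in total.
Values that change: cache.gen, core.gen, patch.txt, tables.gen.

First evaluation (everything demanded from the output):
  core.gen = mul(0, 8) = 0
  tables.gen = mul(0, 8) = 0
  cache.gen = max2(0, 0) = 0

Propagation after the edit:
  core.gen: runs — patch.txt 0->-6; result -48.
  tables.gen: runs — core.gen 0->-48; result -384.
  cache.gen: runs — tables.gen 0->-384; core.gen 0->-48; result -48.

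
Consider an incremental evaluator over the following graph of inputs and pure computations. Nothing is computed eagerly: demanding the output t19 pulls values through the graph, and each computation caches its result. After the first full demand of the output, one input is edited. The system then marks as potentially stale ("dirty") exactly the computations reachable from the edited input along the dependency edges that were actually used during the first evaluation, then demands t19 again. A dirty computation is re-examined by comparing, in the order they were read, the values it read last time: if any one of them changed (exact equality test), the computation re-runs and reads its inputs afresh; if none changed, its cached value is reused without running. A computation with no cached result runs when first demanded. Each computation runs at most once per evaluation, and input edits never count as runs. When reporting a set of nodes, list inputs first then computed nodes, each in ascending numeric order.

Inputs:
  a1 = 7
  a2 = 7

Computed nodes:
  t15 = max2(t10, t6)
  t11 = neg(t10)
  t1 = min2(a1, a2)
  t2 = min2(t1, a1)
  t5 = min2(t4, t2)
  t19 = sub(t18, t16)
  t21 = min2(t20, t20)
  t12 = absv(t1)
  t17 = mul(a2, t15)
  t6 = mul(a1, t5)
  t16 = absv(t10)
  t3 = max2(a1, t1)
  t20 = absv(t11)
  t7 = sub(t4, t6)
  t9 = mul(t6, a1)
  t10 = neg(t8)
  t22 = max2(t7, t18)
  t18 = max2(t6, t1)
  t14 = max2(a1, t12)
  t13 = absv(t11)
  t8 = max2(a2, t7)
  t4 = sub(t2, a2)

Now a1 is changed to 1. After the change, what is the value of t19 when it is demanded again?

Initial pass — values computed on the first demand:
  t1 = min2(7, 7) = 7
  t2 = min2(7, 7) = 7
  t4 = sub(7, 7) = 0
  t5 = min2(0, 7) = 0
  t6 = mul(7, 0) = 0
  t7 = sub(0, 0) = 0
  t8 = max2(7, 0) = 7
  t10 = neg(7) = -7
  t16 = absv(-7) = 7
  t18 = max2(0, 7) = 7
  t19 = sub(7, 7) = 0

Second demand — change propagation:
  t1: re-runs because a1 7->1; new result 1.
  t2: re-runs because t1 7->1; a1 7->1; new result 1.
  t4: re-runs because t2 7->1; new result -6.
  t5: re-runs because t4 0->-6; t2 7->1; new result -6.
  t6: re-runs because a1 7->1; t5 0->-6; new result -6.
  t7: re-runs because t4 0->-6; t6 0->-6; new result 0 (unchanged).
  t8: re-examined; everything it read last time is the same (a2 unchanged, t7 unchanged) — cache 7 kept, no run.
  t10: re-examined; everything it read last time is the same (t8 unchanged) — cache -7 kept, no run.
  t16: re-examined; everything it read last time is the same (t10 unchanged) — cache 7 kept, no run.
  t18: re-runs because t6 0->-6; t1 7->1; new result 1.
  t19: re-runs because t18 7->1; new result -6.

The important point: at t8 every value read last time is unchanged, so the dirty flag clears without a run.

t19 now evaluates to -6.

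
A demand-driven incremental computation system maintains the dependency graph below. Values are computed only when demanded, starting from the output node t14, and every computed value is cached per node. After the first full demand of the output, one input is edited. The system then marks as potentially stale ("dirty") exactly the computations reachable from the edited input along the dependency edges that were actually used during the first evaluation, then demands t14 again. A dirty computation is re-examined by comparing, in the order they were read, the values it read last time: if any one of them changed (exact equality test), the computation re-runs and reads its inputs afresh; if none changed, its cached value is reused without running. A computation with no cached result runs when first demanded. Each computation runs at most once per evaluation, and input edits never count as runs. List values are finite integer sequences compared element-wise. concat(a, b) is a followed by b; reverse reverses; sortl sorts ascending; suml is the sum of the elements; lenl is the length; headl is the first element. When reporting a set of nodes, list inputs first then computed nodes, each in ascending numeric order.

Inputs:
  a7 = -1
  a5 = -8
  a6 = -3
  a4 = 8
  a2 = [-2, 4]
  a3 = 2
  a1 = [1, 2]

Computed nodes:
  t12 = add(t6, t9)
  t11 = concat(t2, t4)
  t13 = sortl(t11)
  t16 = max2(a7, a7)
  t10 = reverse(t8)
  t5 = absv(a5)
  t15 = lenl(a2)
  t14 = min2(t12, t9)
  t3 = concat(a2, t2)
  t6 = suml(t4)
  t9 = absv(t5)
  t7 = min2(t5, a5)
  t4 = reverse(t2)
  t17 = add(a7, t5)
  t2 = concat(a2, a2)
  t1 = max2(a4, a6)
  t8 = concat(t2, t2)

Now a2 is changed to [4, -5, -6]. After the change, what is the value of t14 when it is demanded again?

New value of t14: -6.

First evaluation (everything demanded from the output):
  t2 = concat([-2, 4], [-2, 4]) = [-2, 4, -2, 4]
  t4 = reverse([-2, 4, -2, 4]) = [4, -2, 4, -2]
  t5 = absv(-8) = 8
  t6 = suml([4, -2, 4, -2]) = 4
  t9 = absv(8) = 8
  t12 = add(4, 8) = 12
  t14 = min2(12, 8) = 8

Propagation after the edit:
  t2: runs — a2 [-2, 4]->[4, -5, -6]; a2 [-2, 4]->[4, -5, -6]; result [4, -5, -6, 4, -5, -6].
  t4: runs — t2 [-2, 4, -2, 4]->[4, -5, -6, 4, -5, -6]; result [-6, -5, 4, -6, -5, 4].
  t6: runs — t4 [4, -2, 4, -2]->[-6, -5, 4, -6, -5, 4]; result -14.
  t12: runs — t6 4->-14; result -6.
  t14: runs — t12 12->-6; result -6.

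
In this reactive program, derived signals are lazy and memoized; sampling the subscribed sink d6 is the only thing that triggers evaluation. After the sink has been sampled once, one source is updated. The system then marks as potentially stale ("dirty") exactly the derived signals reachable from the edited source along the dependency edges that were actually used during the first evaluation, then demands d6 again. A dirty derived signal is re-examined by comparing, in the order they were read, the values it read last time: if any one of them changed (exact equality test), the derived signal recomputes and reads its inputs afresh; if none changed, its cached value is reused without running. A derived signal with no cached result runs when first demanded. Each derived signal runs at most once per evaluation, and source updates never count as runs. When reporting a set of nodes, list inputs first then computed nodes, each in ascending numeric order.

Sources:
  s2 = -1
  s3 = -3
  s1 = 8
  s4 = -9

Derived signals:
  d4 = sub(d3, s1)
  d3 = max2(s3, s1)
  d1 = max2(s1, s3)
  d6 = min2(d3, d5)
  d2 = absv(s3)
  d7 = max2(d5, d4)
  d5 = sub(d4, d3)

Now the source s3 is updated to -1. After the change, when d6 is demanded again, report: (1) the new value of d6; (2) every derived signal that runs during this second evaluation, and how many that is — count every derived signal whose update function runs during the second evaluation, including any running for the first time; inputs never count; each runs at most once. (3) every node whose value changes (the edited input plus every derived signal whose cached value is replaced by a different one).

Demanding d6 again yields -8.
1 derived signals run: d3.
The nodes whose values change: s3.
Note the absorption at d3: it re-runs yet its value is the same, leaving the output's value untouched.

First demand of the output computes:
  d3 = max2(-3, 8) = 8
  d4 = sub(8, 8) = 0
  d5 = sub(0, 8) = -8
  d6 = min2(8, -8) = -8

After the edit, cleaning proceeds:
  d3: a read changed (s3 -3->-1) — executes, giving 8 — identical to its old value.
  d4: dirty, but its reads are unchanged (d3 unchanged, s1 unchanged); cached 0 stands.
  d5: dirty, but its reads are unchanged (d4 unchanged, d3 unchanged); cached -8 stands.
  d6: dirty, but its reads are unchanged (d3 unchanged, d5 unchanged); cached -8 stands.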